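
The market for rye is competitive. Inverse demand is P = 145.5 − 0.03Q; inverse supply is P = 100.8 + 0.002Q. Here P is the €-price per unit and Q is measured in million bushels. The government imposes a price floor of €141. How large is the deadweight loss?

€24875.16 million

Competitive equilibrium: 145.5 − 0.03Q = 100.8 + 0.002Q → Q* = 1396.875, P* = 103.5938.
At the floor P = 141, quantity demanded = (145.5 − 141)/0.03 = 150.
Sellers' marginal cost at Q' = 150: 100.8 + 0.002·150 = 101.1.
ΔQ = 1396.875 − 150 = 1246.875; wedge = 141 − 101.1 = 39.9.
DWL = ½ × 1246.875 × 39.9 = €24875.16 million.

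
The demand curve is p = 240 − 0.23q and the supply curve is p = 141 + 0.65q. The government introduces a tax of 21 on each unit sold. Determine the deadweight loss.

250.57

Competitive equilibrium: 240 − 0.23q = 141 + 0.65q → q* = 112.5, p* = 214.125.
With the tax, the buyer price exceeds the seller price by 21: (240 − 0.23q) − (141 + 0.65q) = 21 → q' = 88.6364.
Δq = 112.5 − 88.6364 = 23.8636; the wedge equals the tax, 21.
Welfare loss = ½ × 23.8636 × 21 = 250.57.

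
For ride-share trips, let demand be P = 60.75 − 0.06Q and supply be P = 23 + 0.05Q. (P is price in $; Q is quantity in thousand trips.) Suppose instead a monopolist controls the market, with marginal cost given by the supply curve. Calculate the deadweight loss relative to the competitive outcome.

Competitive equilibrium: 60.75 − 0.06Q = 23 + 0.05Q → Q* = 343.18182, P* = 40.15909.
Marginal revenue: MR = 60.75 − 0.12Q. Set MR = MC: 60.75 − 0.12Q = 23 + 0.05Q → Q_m = 222.05882.
Price P_m = 60.75 − 0.06·222.05882 = 47.42647; MC(Q_m) = 23 + 0.05·222.05882 = 34.10294.
Competitive Q* = 343.18182, so ΔQ = 121.123; wedge = 47.42647 − 34.10294 = 13.32353.
Deadweight loss = ½ × 121.123 × 13.32353 = $806.89 thousand.

$806.89 thousand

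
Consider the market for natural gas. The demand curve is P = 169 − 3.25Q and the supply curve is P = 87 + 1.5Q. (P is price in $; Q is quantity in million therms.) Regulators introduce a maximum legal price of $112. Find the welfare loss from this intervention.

$0.85 million

Competitive equilibrium: 169 − 3.25Q = 87 + 1.5Q → Q* = 17.2632, P* = 112.8947.
At the ceiling P = 112, quantity supplied = (112 − 87)/1.5 = 16.6667.
Willingness to pay at Q' = 16.6667: 169 − 3.25·16.6667 = 114.8332.
ΔQ = 17.2632 − 16.6667 = 0.5965; wedge = 114.8332 − 112 = 2.8332.
Welfare loss = ½ × 0.5965 × 2.8332 = $0.85 million.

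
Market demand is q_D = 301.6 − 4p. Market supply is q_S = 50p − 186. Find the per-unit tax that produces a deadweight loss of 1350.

27

In inverse form: demand p = 75.4 − 0.25q, supply p = 3.72 + 0.02q.
Competitive equilibrium: 75.4 − 0.25q = 3.72 + 0.02q → q* = 265.4815, p* = 9.0296.
A tax t gives Δq = t/0.27 and wedge t, so DWL = t²/0.54.
t²/0.54 = 1350 → t² = 729 → t = 27.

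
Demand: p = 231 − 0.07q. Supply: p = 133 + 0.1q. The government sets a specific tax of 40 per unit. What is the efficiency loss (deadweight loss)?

4705.88

Competitive equilibrium: 231 − 0.07q = 133 + 0.1q → q* = 576.4706, p* = 190.6471.
With the tax, the buyer price exceeds the seller price by 40: (231 − 0.07q) − (133 + 0.1q) = 40 → q' = 341.1765.
Δq = 576.4706 − 341.1765 = 235.2941; the wedge equals the tax, 40.
The triangle = ½ × 235.2941 × 40 = 4705.88.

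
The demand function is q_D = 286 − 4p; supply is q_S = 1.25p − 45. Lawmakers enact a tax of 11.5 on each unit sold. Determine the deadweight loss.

62.98

In inverse form: demand p = 71.5 − 0.25q, supply p = 36 + 0.8q.
Competitive equilibrium: 71.5 − 0.25q = 36 + 0.8q → q* = 33.8095, p* = 63.0476.
With the tax, the buyer price exceeds the seller price by 11.5: (71.5 − 0.25q) − (36 + 0.8q) = 11.5 → q' = 22.8571.
Δq = 33.8095 − 22.8571 = 10.9524; the wedge equals the tax, 11.5.
Welfare loss = ½ × 10.9524 × 11.5 = 62.98.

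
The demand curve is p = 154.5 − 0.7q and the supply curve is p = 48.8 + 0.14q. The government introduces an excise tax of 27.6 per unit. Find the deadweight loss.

453.43

Competitive equilibrium: 154.5 − 0.7q = 48.8 + 0.14q → q* = 125.8333, p* = 66.4167.
With the tax, the buyer price exceeds the seller price by 27.6: (154.5 − 0.7q) − (48.8 + 0.14q) = 27.6 → q' = 92.9762.
Δq = 125.8333 − 92.9762 = 32.8571; the wedge equals the tax, 27.6.
Welfare loss = ½ × 32.8571 × 27.6 = 453.43.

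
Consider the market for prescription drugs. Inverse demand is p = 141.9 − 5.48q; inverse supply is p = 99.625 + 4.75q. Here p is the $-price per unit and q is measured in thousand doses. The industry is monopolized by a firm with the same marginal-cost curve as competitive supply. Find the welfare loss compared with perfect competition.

Competitive equilibrium: 141.9 − 5.48q = 99.625 + 4.75q → q* = 4.1325, p* = 119.2542.
Marginal revenue: MR = 141.9 − 10.96q. Set MR = MC: 141.9 − 10.96q = 99.625 + 4.75q → q_m = 2.691.
Price p_m = 141.9 − 5.48·2.691 = 127.1533; MC(q_m) = 99.625 + 4.75·2.691 = 112.4073.
Competitive q* = 4.1325, so Δq = 1.4415; wedge = 127.1533 − 112.4073 = 14.746.
Deadweight loss = ½ × 1.4415 × 14.746 = $10.63 thousand.

$10.63 thousand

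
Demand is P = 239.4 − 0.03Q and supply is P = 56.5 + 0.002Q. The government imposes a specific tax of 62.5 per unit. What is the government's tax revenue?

235156.25

Competitive equilibrium: 239.4 − 0.03Q = 56.5 + 0.002Q → Q* = 5715.625, P* = 67.9313.
With the tax, the buyer price exceeds the seller price by 62.5: (239.4 − 0.03Q) − (56.5 + 0.002Q) = 62.5 → Q' = 3762.5.
Tax revenue = 62.5 × 3762.5 = 235156.25.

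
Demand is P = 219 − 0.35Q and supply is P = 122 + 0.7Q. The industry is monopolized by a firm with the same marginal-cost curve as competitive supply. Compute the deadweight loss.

Competitive equilibrium: 219 − 0.35Q = 122 + 0.7Q → Q* = 92.381, P* = 186.6667.
Marginal revenue: MR = 219 − 0.7Q. Set MR = MC: 219 − 0.7Q = 122 + 0.7Q → Q_m = 69.2857.
Price P_m = 219 − 0.35·69.2857 = 194.75; MC(Q_m) = 122 + 0.7·69.2857 = 170.5.
Competitive Q* = 92.381, so ΔQ = 23.0953; wedge = 194.75 − 170.5 = 24.25.
The triangle = ½ × 23.0953 × 24.25 = 280.03.

280.03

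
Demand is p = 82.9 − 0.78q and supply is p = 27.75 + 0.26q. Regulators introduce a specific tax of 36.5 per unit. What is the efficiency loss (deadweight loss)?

640.50

Competitive equilibrium: 82.9 − 0.78q = 27.75 + 0.26q → q* = 53.0288, p* = 41.5375.
With the tax, the buyer price exceeds the seller price by 36.5: (82.9 − 0.78q) − (27.75 + 0.26q) = 36.5 → q' = 17.9327.
Δq = 53.0288 − 17.9327 = 35.0961; the wedge equals the tax, 36.5.
DWL = ½ × 35.0961 × 36.5 = 640.50.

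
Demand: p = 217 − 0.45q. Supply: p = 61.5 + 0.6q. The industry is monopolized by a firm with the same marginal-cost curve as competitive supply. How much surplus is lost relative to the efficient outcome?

1036.30

Competitive equilibrium: 217 − 0.45q = 61.5 + 0.6q → q* = 148.09524, p* = 150.35714.
Marginal revenue: MR = 217 − 0.9q. Set MR = MC: 217 − 0.9q = 61.5 + 0.6q → q_m = 103.66667.
Price p_m = 217 − 0.45·103.66667 = 170.35; MC(q_m) = 61.5 + 0.6·103.66667 = 123.7.
Competitive q* = 148.09524, so Δq = 44.42857; wedge = 170.35 − 123.7 = 46.65.
Deadweight loss = ½ × 44.42857 × 46.65 = 1036.30.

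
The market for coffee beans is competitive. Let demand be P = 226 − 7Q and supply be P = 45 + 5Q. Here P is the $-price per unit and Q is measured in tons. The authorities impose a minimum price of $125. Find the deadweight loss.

Competitive equilibrium: 226 − 7Q = 45 + 5Q → Q* = 15.0833, P* = 120.4167.
At the floor P = 125, quantity demanded = (226 − 125)/7 = 14.4286.
Sellers' marginal cost at Q' = 14.4286: 45 + 5·14.4286 = 117.143.
ΔQ = 15.0833 − 14.4286 = 0.6547; wedge = 125 − 117.143 = 7.857.
Welfare loss = ½ × 0.6547 × 7.857 = $2.57.

$2.57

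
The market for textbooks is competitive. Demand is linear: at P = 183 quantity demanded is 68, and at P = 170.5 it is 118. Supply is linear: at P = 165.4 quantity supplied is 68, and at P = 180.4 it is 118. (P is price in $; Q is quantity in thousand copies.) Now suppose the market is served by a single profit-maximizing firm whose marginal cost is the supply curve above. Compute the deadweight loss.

Demand slope = (170.5 − 183)/(118 − 68) = −0.25, so P = 200 − 0.25Q.
Supply slope = (180.4 − 165.4)/(118 − 68) = 0.3, so P = 145 + 0.3Q.
Competitive equilibrium: 200 − 0.25Q = 145 + 0.3Q → Q* = 100, P* = 175.
Marginal revenue: MR = 200 − 0.5Q. Set MR = MC: 200 − 0.5Q = 145 + 0.3Q → Q_m = 68.75.
Price P_m = 200 − 0.25·68.75 = 182.8125; MC(Q_m) = 145 + 0.3·68.75 = 165.625.
Competitive Q* = 100, so ΔQ = 31.25; wedge = 182.8125 − 165.625 = 17.1875.
The triangle = ½ × 31.25 × 17.1875 = $268.55 thousand.

$268.55 thousand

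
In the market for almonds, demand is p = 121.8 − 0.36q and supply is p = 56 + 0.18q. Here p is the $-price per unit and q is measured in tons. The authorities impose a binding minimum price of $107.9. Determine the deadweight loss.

Competitive equilibrium: 121.8 − 0.36q = 56 + 0.18q → q* = 121.8519, p* = 77.9333.
At the floor p = 107.9, quantity demanded = (121.8 − 107.9)/0.36 = 38.6111.
Sellers' marginal cost at q' = 38.6111: 56 + 0.18·38.6111 = 62.95.
Δq = 121.8519 − 38.6111 = 83.2408; wedge = 107.9 − 62.95 = 44.95.
Deadweight loss = ½ × 83.2408 × 44.95 = $1870.84.

$1870.84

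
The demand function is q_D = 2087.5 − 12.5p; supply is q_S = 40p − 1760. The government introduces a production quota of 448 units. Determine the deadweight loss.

27475.82

In inverse form: demand p = 167 − 0.08q, supply p = 44 + 0.025q.
Competitive equilibrium: 167 − 0.08q = 44 + 0.025q → q* = 1171.4286, p* = 73.2857.
At q = 448: demand price = 167 − 0.08·448 = 131.16; supply price = 44 + 0.025·448 = 55.2.
Δq = 1171.4286 − 448 = 723.4286; wedge = 131.16 − 55.2 = 75.96.
The triangle = ½ × 723.4286 × 75.96 = 27475.82.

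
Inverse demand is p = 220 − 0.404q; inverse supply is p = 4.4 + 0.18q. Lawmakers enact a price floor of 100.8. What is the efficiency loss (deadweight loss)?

Competitive equilibrium: 220 − 0.404q = 4.4 + 0.18q → q* = 369.1781, p* = 70.8521.
At the floor p = 100.8, quantity demanded = (220 − 100.8)/0.404 = 295.0495.
Sellers' marginal cost at q' = 295.0495: 4.4 + 0.18·295.0495 = 57.5089.
Δq = 369.1781 − 295.0495 = 74.1286; wedge = 100.8 − 57.5089 = 43.2911.
Deadweight loss = ½ × 74.1286 × 43.2911 = 1604.55.

1604.55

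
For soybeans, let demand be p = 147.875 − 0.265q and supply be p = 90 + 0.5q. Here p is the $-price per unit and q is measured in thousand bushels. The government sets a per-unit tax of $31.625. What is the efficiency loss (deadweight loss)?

$653.69 thousand

Competitive equilibrium: 147.875 − 0.265q = 90 + 0.5q → q* = 75.6536, p* = 127.8268.
With the tax, the buyer price exceeds the seller price by 31.625: (147.875 − 0.265q) − (90 + 0.5q) = 31.625 → q' = 34.3137.
Δq = 75.6536 − 34.3137 = 41.3399; the wedge equals the tax, 31.625.
The triangle = ½ × 41.3399 × 31.625 = $653.69 thousand.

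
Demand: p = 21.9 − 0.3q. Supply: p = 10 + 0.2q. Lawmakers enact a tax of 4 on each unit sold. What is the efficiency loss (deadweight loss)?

16

Competitive equilibrium: 21.9 − 0.3q = 10 + 0.2q → q* = 23.8, p* = 14.76.
With the tax, the buyer price exceeds the seller price by 4: (21.9 − 0.3q) − (10 + 0.2q) = 4 → q' = 15.8.
Δq = 23.8 − 15.8 = 8; the wedge equals the tax, 4.
The triangle = ½ × 8 × 4 = 16.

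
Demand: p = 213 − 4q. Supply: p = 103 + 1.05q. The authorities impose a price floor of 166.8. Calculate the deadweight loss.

Competitive equilibrium: 213 − 4q = 103 + 1.05q → q* = 21.7822, p* = 125.8713.
At the floor p = 166.8, quantity demanded = (213 − 166.8)/4 = 11.55.
Sellers' marginal cost at q' = 11.55: 103 + 1.05·11.55 = 115.1275.
Δq = 21.7822 − 11.55 = 10.2322; wedge = 166.8 − 115.1275 = 51.6725.
The triangle = ½ × 10.2322 × 51.6725 = 264.36.

264.36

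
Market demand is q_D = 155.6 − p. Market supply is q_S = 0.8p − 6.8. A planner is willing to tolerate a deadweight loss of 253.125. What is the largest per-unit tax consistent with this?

In inverse form: demand p = 155.6 − q, supply p = 8.5 + 1.25q.
Competitive equilibrium: 155.6 − q = 8.5 + 1.25q → q* = 65.3778, p* = 90.2222.
A tax t gives Δq = t/2.25 and wedge t, so DWL = t²/4.5.
t²/4.5 = 253.125 → t² = 1139.0625 → t = 33.75.

33.75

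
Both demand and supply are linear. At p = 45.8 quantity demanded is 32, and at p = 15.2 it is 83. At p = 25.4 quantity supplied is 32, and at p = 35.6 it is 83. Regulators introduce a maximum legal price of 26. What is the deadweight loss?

202.50

Demand slope = (15.2 − 45.8)/(83 − 32) = −0.6, so p = 65 − 0.6q.
Supply slope = (35.6 − 25.4)/(83 − 32) = 0.2, so p = 19 + 0.2q.
Competitive equilibrium: 65 − 0.6q = 19 + 0.2q → q* = 57.5, p* = 30.5.
At the ceiling p = 26, quantity supplied = (26 − 19)/0.2 = 35.
Willingness to pay at q' = 35: 65 − 0.6·35 = 44.
Δq = 57.5 − 35 = 22.5; wedge = 44 − 26 = 18.
Deadweight loss = ½ × 22.5 × 18 = 202.50.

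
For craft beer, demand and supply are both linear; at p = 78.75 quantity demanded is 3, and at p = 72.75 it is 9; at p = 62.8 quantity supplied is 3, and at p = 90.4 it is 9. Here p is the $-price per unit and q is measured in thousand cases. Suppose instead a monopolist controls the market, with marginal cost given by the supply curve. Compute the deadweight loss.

Demand slope = (72.75 − 78.75)/(9 − 3) = −1, so p = 81.75 − q.
Supply slope = (90.4 − 62.8)/(9 − 3) = 4.6, so p = 49 + 4.6q.
Competitive equilibrium: 81.75 − q = 49 + 4.6q → q* = 5.8482, p* = 75.9018.
Marginal revenue: MR = 81.75 − 2q. Set MR = MC: 81.75 − 2q = 49 + 4.6q → q_m = 4.9621.
Price p_m = 81.75 − 1·4.9621 = 76.7879; MC(q_m) = 49 + 4.6·4.9621 = 71.8257.
Competitive q* = 5.8482, so Δq = 0.8861; wedge = 76.7879 − 71.8257 = 4.9622.
Deadweight loss = ½ × 0.8861 × 4.9622 = $2.20 thousand.

$2.20 thousand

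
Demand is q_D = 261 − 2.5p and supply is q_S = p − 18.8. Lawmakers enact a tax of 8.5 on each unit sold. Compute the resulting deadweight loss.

25.80

In inverse form: demand p = 104.4 − 0.4q, supply p = 18.8 + q.
Competitive equilibrium: 104.4 − 0.4q = 18.8 + q → q* = 61.1429, p* = 79.9429.
With the tax, the buyer price exceeds the seller price by 8.5: (104.4 − 0.4q) − (18.8 + q) = 8.5 → q' = 55.0714.
Δq = 61.1429 − 55.0714 = 6.0715; the wedge equals the tax, 8.5.
The triangle = ½ × 6.0715 × 8.5 = 25.80.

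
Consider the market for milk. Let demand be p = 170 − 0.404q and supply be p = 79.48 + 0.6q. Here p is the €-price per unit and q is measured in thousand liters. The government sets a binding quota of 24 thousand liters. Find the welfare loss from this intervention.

Competitive equilibrium: 170 − 0.404q = 79.48 + 0.6q → q* = 90.15936, p* = 133.57562.
At q = 24: demand price = 170 − 0.404·24 = 160.304; supply price = 79.48 + 0.6·24 = 93.88.
Δq = 90.15936 − 24 = 66.15936; wedge = 160.304 − 93.88 = 66.424.
The triangle = ½ × 66.15936 × 66.424 = €2197.28 thousand.

€2197.28 thousand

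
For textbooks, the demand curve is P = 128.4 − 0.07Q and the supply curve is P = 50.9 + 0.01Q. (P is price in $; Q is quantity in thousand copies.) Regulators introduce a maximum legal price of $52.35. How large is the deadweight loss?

$27142.56 thousand

Competitive equilibrium: 128.4 − 0.07Q = 50.9 + 0.01Q → Q* = 968.75, P* = 60.5875.
At the ceiling P = 52.35, quantity supplied = (52.35 − 50.9)/0.01 = 145.
Willingness to pay at Q' = 145: 128.4 − 0.07·145 = 118.25.
ΔQ = 968.75 − 145 = 823.75; wedge = 118.25 − 52.35 = 65.9.
Welfare loss = ½ × 823.75 × 65.9 = $27142.56 thousand.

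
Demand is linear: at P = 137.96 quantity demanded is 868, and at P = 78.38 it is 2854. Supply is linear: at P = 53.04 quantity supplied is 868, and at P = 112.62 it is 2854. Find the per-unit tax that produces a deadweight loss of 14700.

42

Demand slope = (78.38 − 137.96)/(2854 − 868) = −0.03, so P = 164 − 0.03Q.
Supply slope = (112.62 − 53.04)/(2854 − 868) = 0.03, so P = 27 + 0.03Q.
Competitive equilibrium: 164 − 0.03Q = 27 + 0.03Q → Q* = 2283.3333, P* = 95.5.
A tax t gives ΔQ = t/0.06 and wedge t, so DWL = t²/0.12.
t²/0.12 = 14700 → t² = 1764 → t = 42.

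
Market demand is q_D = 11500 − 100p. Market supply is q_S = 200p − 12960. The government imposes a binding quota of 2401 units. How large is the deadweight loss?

In inverse form: demand p = 115 − 0.01q, supply p = 64.8 + 0.005q.
Competitive equilibrium: 115 − 0.01q = 64.8 + 0.005q → q* = 3346.6667, p* = 81.5333.
At q = 2401: demand price = 115 − 0.01·2401 = 90.99; supply price = 64.8 + 0.005·2401 = 76.805.
Δq = 3346.6667 − 2401 = 945.6667; wedge = 90.99 − 76.805 = 14.185.
DWL = ½ × 945.6667 × 14.185 = 6707.14.

6707.14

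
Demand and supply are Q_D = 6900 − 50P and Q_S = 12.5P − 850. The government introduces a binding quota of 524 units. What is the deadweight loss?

1548.80

In inverse form: demand P = 138 − 0.02Q, supply P = 68 + 0.08Q.
Competitive equilibrium: 138 − 0.02Q = 68 + 0.08Q → Q* = 700, P* = 124.
At Q = 524: demand price = 138 − 0.02·524 = 127.52; supply price = 68 + 0.08·524 = 109.92.
ΔQ = 700 − 524 = 176; wedge = 127.52 − 109.92 = 17.6.
Welfare loss = ½ × 176 × 17.6 = 1548.80.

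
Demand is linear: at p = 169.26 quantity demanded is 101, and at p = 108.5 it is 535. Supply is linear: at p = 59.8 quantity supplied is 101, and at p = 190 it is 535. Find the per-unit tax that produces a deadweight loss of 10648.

96.8

Demand slope = (108.5 − 169.26)/(535 − 101) = −0.14, so p = 183.4 − 0.14q.
Supply slope = (190 − 59.8)/(535 − 101) = 0.3, so p = 29.5 + 0.3q.
Competitive equilibrium: 183.4 − 0.14q = 29.5 + 0.3q → q* = 349.7727, p* = 134.4318.
A tax t gives Δq = t/0.44 and wedge t, so DWL = t²/0.88.
t²/0.88 = 10648 → t² = 9370.24 → t = 96.8.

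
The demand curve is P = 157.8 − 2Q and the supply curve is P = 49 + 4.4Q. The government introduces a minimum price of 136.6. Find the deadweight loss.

Competitive equilibrium: 157.8 − 2Q = 49 + 4.4Q → Q* = 17, P* = 123.8.
At the floor P = 136.6, quantity demanded = (157.8 − 136.6)/2 = 10.6.
Sellers' marginal cost at Q' = 10.6: 49 + 4.4·10.6 = 95.64.
ΔQ = 17 − 10.6 = 6.4; wedge = 136.6 − 95.64 = 40.96.
Deadweight loss = ½ × 6.4 × 40.96 = 131.072.

131.072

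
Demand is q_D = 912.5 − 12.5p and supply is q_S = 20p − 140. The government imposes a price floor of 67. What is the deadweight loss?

12169.47

In inverse form: demand p = 73 − 0.08q, supply p = 7 + 0.05q.
Competitive equilibrium: 73 − 0.08q = 7 + 0.05q → q* = 507.6923, p* = 32.3846.
At the floor p = 67, quantity demanded = (73 − 67)/0.08 = 75.
Sellers' marginal cost at q' = 75: 7 + 0.05·75 = 10.75.
Δq = 507.6923 − 75 = 432.6923; wedge = 67 − 10.75 = 56.25.
DWL = ½ × 432.6923 × 56.25 = 12169.47.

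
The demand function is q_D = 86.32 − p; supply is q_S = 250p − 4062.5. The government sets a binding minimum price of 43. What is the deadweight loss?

351.75

In inverse form: demand p = 86.32 − q, supply p = 16.25 + 0.004q.
Competitive equilibrium: 86.32 − q = 16.25 + 0.004q → q* = 69.7908, p* = 16.5292.
At the floor p = 43, quantity demanded = (86.32 − 43)/1 = 43.32.
Sellers' marginal cost at q' = 43.32: 16.25 + 0.004·43.32 = 16.4233.
Δq = 69.7908 − 43.32 = 26.4708; wedge = 43 − 16.4233 = 26.5767.
Deadweight loss = ½ × 26.4708 × 26.5767 = 351.75.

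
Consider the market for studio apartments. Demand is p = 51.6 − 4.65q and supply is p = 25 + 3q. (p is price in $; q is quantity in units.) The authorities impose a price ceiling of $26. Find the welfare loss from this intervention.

$37.80

Competitive equilibrium: 51.6 − 4.65q = 25 + 3q → q* = 3.4771, p* = 35.4314.
At the ceiling p = 26, quantity supplied = (26 − 25)/3 = 0.3333.
Willingness to pay at q' = 0.3333: 51.6 − 4.65·0.3333 = 50.0502.
Δq = 3.4771 − 0.3333 = 3.1438; wedge = 50.0502 − 26 = 24.0502.
DWL = ½ × 3.1438 × 24.0502 = $37.80.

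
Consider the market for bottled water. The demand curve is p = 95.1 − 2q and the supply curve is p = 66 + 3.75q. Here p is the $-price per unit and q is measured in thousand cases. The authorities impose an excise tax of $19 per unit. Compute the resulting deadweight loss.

$31.39 thousand

Competitive equilibrium: 95.1 − 2q = 66 + 3.75q → q* = 5.0609, p* = 84.9783.
With the tax, the buyer price exceeds the seller price by 19: (95.1 − 2q) − (66 + 3.75q) = 19 → q' = 1.7565.
Δq = 5.0609 − 1.7565 = 3.3044; the wedge equals the tax, 19.
Deadweight loss = ½ × 3.3044 × 19 = $31.39 thousand.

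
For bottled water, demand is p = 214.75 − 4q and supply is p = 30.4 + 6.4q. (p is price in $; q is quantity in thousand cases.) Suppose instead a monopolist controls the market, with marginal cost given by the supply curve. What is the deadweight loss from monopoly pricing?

Competitive equilibrium: 214.75 − 4q = 30.4 + 6.4q → q* = 17.726, p* = 143.8462.
Marginal revenue: MR = 214.75 − 8q. Set MR = MC: 214.75 − 8q = 30.4 + 6.4q → q_m = 12.8021.
Price p_m = 214.75 − 4·12.8021 = 163.5416; MC(q_m) = 30.4 + 6.4·12.8021 = 112.3334.
Competitive q* = 17.726, so Δq = 4.9239; wedge = 163.5416 − 112.3334 = 51.2082.
The triangle = ½ × 4.9239 × 51.2082 = $126.07 thousand.

$126.07 thousand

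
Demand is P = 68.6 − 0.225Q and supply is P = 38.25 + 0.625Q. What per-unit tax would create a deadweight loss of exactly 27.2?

6.8

Competitive equilibrium: 68.6 − 0.225Q = 38.25 + 0.625Q → Q* = 35.7059, P* = 60.5662.
A tax t gives ΔQ = t/0.85 and wedge t, so DWL = t²/1.7.
t²/1.7 = 27.2 → t² = 46.24 → t = 6.8.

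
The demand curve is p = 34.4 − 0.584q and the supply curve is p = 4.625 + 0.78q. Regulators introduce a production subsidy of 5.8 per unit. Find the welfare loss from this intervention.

12.33

Competitive equilibrium: 34.4 − 0.584q = 4.625 + 0.78q → q* = 21.8292, p* = 21.6518.
The subsidy lowers effective supply by 5.8: p = 0.78q − 1.175.
New quantity: 34.4 − 0.584q = 0.78q − 1.175 → q' = 26.0814.
Overproduction Δq = 26.0814 − 21.8292 = 4.2522; wedge = subsidy = 5.8.
DWL = ½ × 4.2522 × 5.8 = 12.33.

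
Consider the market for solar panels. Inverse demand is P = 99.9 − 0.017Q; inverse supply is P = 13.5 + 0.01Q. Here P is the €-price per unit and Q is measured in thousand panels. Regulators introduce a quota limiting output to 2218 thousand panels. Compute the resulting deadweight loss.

Competitive equilibrium: 99.9 − 0.017Q = 13.5 + 0.01Q → Q* = 3200, P* = 45.5.
At Q = 2218: demand price = 99.9 − 0.017·2218 = 62.194; supply price = 13.5 + 0.01·2218 = 35.68.
ΔQ = 3200 − 2218 = 982; wedge = 62.194 − 35.68 = 26.514.
Welfare loss = ½ × 982 × 26.514 = €13018.374 thousand.

€13018.374 thousand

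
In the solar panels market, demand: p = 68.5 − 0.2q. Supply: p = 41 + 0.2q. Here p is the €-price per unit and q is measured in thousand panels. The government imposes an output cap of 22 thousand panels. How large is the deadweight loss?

€437.11 thousand

Competitive equilibrium: 68.5 − 0.2q = 41 + 0.2q → q* = 68.75, p* = 54.75.
At q = 22: demand price = 68.5 − 0.2·22 = 64.1; supply price = 41 + 0.2·22 = 45.4.
Δq = 68.75 − 22 = 46.75; wedge = 64.1 − 45.4 = 18.7.
The triangle = ½ × 46.75 × 18.7 = €437.11 thousand.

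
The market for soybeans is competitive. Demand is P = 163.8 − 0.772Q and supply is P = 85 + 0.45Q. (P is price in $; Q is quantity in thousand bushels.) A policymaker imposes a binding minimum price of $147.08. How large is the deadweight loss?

$1120.64 thousand

Competitive equilibrium: 163.8 − 0.772Q = 85 + 0.45Q → Q* = 64.4845, P* = 114.018.
At the floor P = 147.08, quantity demanded = (163.8 − 147.08)/0.772 = 21.658.
Sellers' marginal cost at Q' = 21.658: 85 + 0.45·21.658 = 94.7461.
ΔQ = 64.4845 − 21.658 = 42.8265; wedge = 147.08 − 94.7461 = 52.3339.
The triangle = ½ × 42.8265 × 52.3339 = $1120.64 thousand.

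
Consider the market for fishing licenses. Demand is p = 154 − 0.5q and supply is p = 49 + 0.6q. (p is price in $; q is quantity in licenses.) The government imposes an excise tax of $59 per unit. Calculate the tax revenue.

$2467.27

Competitive equilibrium: 154 − 0.5q = 49 + 0.6q → q* = 95.4545, p* = 106.2727.
With the tax, the buyer price exceeds the seller price by 59: (154 − 0.5q) − (49 + 0.6q) = 59 → q' = 41.8182.
Tax revenue = 59 × 41.8182 = $2467.27.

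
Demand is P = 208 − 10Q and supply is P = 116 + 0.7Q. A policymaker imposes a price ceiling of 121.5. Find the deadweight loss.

Competitive equilibrium: 208 − 10Q = 116 + 0.7Q → Q* = 8.5981, P* = 122.0187.
At the ceiling P = 121.5, quantity supplied = (121.5 − 116)/0.7 = 7.8571.
Willingness to pay at Q' = 7.8571: 208 − 10·7.8571 = 129.429.
ΔQ = 8.5981 − 7.8571 = 0.741; wedge = 129.429 − 121.5 = 7.929.
The triangle = ½ × 0.741 × 7.929 = 2.94.

2.94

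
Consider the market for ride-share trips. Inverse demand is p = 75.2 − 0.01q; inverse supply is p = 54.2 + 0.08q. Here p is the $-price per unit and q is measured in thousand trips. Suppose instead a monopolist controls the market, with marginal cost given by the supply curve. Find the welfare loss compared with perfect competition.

$24.50 thousand

Competitive equilibrium: 75.2 − 0.01q = 54.2 + 0.08q → q* = 233.3333, p* = 72.8667.
Marginal revenue: MR = 75.2 − 0.02q. Set MR = MC: 75.2 − 0.02q = 54.2 + 0.08q → q_m = 210.
Price p_m = 75.2 − 0.01·210 = 73.1; MC(q_m) = 54.2 + 0.08·210 = 71.
Competitive q* = 233.3333, so Δq = 23.3333; wedge = 73.1 − 71 = 2.1.
DWL = ½ × 23.3333 × 2.1 = $24.50 thousand.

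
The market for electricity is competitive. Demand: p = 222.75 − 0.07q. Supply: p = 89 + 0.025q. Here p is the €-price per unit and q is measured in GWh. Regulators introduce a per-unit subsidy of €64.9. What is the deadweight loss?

€22168.47

Competitive equilibrium: 222.75 − 0.07q = 89 + 0.025q → q* = 1407.8947, p* = 124.1974.
The subsidy lowers effective supply by 64.9: p = 24.1 + 0.025q.
New quantity: 222.75 − 0.07q = 24.1 + 0.025q → q' = 2091.0526.
Overproduction Δq = 2091.0526 − 1407.8947 = 683.1579; wedge = subsidy = 64.9.
Welfare loss = ½ × 683.1579 × 64.9 = €22168.47.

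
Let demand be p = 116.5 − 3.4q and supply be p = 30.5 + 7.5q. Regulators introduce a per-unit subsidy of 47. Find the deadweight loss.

101.33

Competitive equilibrium: 116.5 − 3.4q = 30.5 + 7.5q → q* = 7.8899, p* = 89.6743.
The subsidy lowers effective supply by 47: p = 7.5q − 16.5.
New quantity: 116.5 − 3.4q = 7.5q − 16.5 → q' = 12.2018.
Overproduction Δq = 12.2018 − 7.8899 = 4.3119; wedge = subsidy = 47.
Welfare loss = ½ × 4.3119 × 47 = 101.33.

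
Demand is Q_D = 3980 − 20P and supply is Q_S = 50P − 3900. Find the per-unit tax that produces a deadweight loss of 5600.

In inverse form: demand P = 199 − 0.05Q, supply P = 78 + 0.02Q.
Competitive equilibrium: 199 − 0.05Q = 78 + 0.02Q → Q* = 1728.5714, P* = 112.5714.
A tax t gives ΔQ = t/0.07 and wedge t, so DWL = t²/0.14.
t²/0.14 = 5600 → t² = 784 → t = 28.

28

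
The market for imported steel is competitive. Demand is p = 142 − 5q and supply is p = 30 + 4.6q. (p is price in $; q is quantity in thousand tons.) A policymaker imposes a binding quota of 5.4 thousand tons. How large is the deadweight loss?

$188.50 thousand

Competitive equilibrium: 142 − 5q = 30 + 4.6q → q* = 11.6667, p* = 83.6667.
At q = 5.4: demand price = 142 − 5·5.4 = 115; supply price = 30 + 4.6·5.4 = 54.84.
Δq = 11.6667 − 5.4 = 6.2667; wedge = 115 − 54.84 = 60.16.
Welfare loss = ½ × 6.2667 × 60.16 = $188.50 thousand.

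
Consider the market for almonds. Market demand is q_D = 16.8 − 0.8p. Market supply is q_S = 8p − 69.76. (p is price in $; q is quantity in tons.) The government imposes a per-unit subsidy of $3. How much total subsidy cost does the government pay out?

$33.34

In inverse form: demand p = 21 − 1.25q, supply p = 8.72 + 0.125q.
Competitive equilibrium: 21 − 1.25q = 8.72 + 0.125q → q* = 8.9309, p* = 9.8364.
The subsidy lowers effective supply by 3: p = 5.72 + 0.125q.
New quantity: 21 − 1.25q = 5.72 + 0.125q → q' = 11.1127.
Total subsidy cost = 3 × 11.1127 = $33.34.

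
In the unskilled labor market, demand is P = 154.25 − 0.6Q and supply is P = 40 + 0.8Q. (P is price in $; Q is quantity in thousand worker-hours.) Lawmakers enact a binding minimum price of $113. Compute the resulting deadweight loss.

$115.71 thousand

Competitive equilibrium: 154.25 − 0.6Q = 40 + 0.8Q → Q* = 81.6071, P* = 105.2857.
At the floor P = 113, quantity demanded = (154.25 − 113)/0.6 = 68.75.
Sellers' marginal cost at Q' = 68.75: 40 + 0.8·68.75 = 95.
ΔQ = 81.6071 − 68.75 = 12.8571; wedge = 113 − 95 = 18.
Welfare loss = ½ × 12.8571 × 18 = $115.71 thousand.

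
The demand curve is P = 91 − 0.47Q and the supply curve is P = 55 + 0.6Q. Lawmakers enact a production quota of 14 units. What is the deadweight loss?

206.47

Competitive equilibrium: 91 − 0.47Q = 55 + 0.6Q → Q* = 33.6449, P* = 75.1869.
At Q = 14: demand price = 91 − 0.47·14 = 84.42; supply price = 55 + 0.6·14 = 63.4.
ΔQ = 33.6449 − 14 = 19.6449; wedge = 84.42 − 63.4 = 21.02.
Deadweight loss = ½ × 19.6449 × 21.02 = 206.47.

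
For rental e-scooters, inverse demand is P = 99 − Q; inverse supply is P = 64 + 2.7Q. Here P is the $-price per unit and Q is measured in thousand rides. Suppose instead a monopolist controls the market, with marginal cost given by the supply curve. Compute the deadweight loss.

Competitive equilibrium: 99 − Q = 64 + 2.7Q → Q* = 9.4595, P* = 89.5405.
Marginal revenue: MR = 99 − 2Q. Set MR = MC: 99 − 2Q = 64 + 2.7Q → Q_m = 7.4468.
Price P_m = 99 − 1·7.4468 = 91.5532; MC(Q_m) = 64 + 2.7·7.4468 = 84.1064.
Competitive Q* = 9.4595, so ΔQ = 2.0127; wedge = 91.5532 − 84.1064 = 7.4468.
Deadweight loss = ½ × 2.0127 × 7.4468 = $7.49 thousand.

$7.49 thousand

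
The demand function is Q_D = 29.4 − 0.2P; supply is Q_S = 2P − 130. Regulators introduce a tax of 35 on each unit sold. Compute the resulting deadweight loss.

In inverse form: demand P = 147 − 5Q, supply P = 65 + 0.5Q.
Competitive equilibrium: 147 − 5Q = 65 + 0.5Q → Q* = 14.9091, P* = 72.4545.
With the tax, the buyer price exceeds the seller price by 35: (147 − 5Q) − (65 + 0.5Q) = 35 → Q' = 8.5455.
ΔQ = 14.9091 − 8.5455 = 6.3636; the wedge equals the tax, 35.
The triangle = ½ × 6.3636 × 35 = 111.36.

111.36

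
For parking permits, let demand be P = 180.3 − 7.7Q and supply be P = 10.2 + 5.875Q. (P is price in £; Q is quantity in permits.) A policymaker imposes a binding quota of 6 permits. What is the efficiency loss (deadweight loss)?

Competitive equilibrium: 180.3 − 7.7Q = 10.2 + 5.875Q → Q* = 12.5304, P* = 83.816.
At Q = 6: demand price = 180.3 − 7.7·6 = 134.1; supply price = 10.2 + 5.875·6 = 45.45.
ΔQ = 12.5304 − 6 = 6.5304; wedge = 134.1 − 45.45 = 88.65.
DWL = ½ × 6.5304 × 88.65 = £289.46.

£289.46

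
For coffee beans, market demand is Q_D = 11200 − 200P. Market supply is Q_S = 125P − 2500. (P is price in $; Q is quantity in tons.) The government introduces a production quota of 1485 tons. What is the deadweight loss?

$10720.12

In inverse form: demand P = 56 − 0.005Q, supply P = 20 + 0.008Q.
Competitive equilibrium: 56 − 0.005Q = 20 + 0.008Q → Q* = 2769.2308, P* = 42.1538.
At Q = 1485: demand price = 56 − 0.005·1485 = 48.575; supply price = 20 + 0.008·1485 = 31.88.
ΔQ = 2769.2308 − 1485 = 1284.2308; wedge = 48.575 − 31.88 = 16.695.
Welfare loss = ½ × 1284.2308 × 16.695 = $10720.12.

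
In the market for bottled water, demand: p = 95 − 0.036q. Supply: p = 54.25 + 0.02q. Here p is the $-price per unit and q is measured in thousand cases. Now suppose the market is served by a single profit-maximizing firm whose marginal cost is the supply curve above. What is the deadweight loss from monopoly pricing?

Competitive equilibrium: 95 − 0.036q = 54.25 + 0.02q → q* = 727.6786, p* = 68.8036.
Marginal revenue: MR = 95 − 0.072q. Set MR = MC: 95 − 0.072q = 54.25 + 0.02q → q_m = 442.9348.
Price p_m = 95 − 0.036·442.9348 = 79.0543; MC(q_m) = 54.25 + 0.02·442.9348 = 63.1087.
Competitive q* = 727.6786, so Δq = 284.7438; wedge = 79.0543 − 63.1087 = 15.9456.
DWL = ½ × 284.7438 × 15.9456 = $2270.21 thousand.

$2270.21 thousand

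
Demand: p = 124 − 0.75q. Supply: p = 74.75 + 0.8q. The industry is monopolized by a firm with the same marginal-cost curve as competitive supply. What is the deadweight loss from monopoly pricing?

Competitive equilibrium: 124 − 0.75q = 74.75 + 0.8q → q* = 31.7742, p* = 100.1694.
Marginal revenue: MR = 124 − 1.5q. Set MR = MC: 124 − 1.5q = 74.75 + 0.8q → q_m = 21.413.
Price p_m = 124 − 0.75·21.413 = 107.9403; MC(q_m) = 74.75 + 0.8·21.413 = 91.8804.
Competitive q* = 31.7742, so Δq = 10.3612; wedge = 107.9403 − 91.8804 = 16.0599.
The triangle = ½ × 10.3612 × 16.0599 = 83.20.

83.20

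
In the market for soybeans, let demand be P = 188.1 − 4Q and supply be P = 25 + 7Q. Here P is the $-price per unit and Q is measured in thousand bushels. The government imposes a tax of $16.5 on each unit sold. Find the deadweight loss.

Competitive equilibrium: 188.1 − 4Q = 25 + 7Q → Q* = 14.8273, P* = 128.7909.
With the tax, the buyer price exceeds the seller price by 16.5: (188.1 − 4Q) − (25 + 7Q) = 16.5 → Q' = 13.3273.
ΔQ = 14.8273 − 13.3273 = 1.5; the wedge equals the tax, 16.5.
The triangle = ½ × 1.5 × 16.5 = $12.375 thousand.

$12.375 thousand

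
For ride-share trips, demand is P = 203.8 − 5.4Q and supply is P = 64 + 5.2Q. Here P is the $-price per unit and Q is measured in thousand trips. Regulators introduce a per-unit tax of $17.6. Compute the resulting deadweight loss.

$14.61 thousand

Competitive equilibrium: 203.8 − 5.4Q = 64 + 5.2Q → Q* = 13.1887, P* = 132.5811.
With the tax, the buyer price exceeds the seller price by 17.6: (203.8 − 5.4Q) − (64 + 5.2Q) = 17.6 → Q' = 11.5283.
ΔQ = 13.1887 − 11.5283 = 1.6604; the wedge equals the tax, 17.6.
Welfare loss = ½ × 1.6604 × 17.6 = $14.61 thousand.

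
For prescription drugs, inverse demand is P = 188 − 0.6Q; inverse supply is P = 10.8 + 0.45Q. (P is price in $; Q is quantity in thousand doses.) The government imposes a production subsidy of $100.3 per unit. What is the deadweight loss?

Competitive equilibrium: 188 − 0.6Q = 10.8 + 0.45Q → Q* = 168.7619, P* = 86.7429.
The subsidy lowers effective supply by 100.3: P = 0.45Q − 89.5.
New quantity: 188 − 0.6Q = 0.45Q − 89.5 → Q' = 264.2857.
Overproduction ΔQ = 264.2857 − 168.7619 = 95.5238; wedge = subsidy = 100.3.
Deadweight loss = ½ × 95.5238 × 100.3 = $4790.52 thousand.

$4790.52 thousand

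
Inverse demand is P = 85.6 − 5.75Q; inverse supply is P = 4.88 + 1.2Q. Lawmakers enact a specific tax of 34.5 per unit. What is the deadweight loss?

85.63

Competitive equilibrium: 85.6 − 5.75Q = 4.88 + 1.2Q → Q* = 11.6144, P* = 18.8173.
With the tax, the buyer price exceeds the seller price by 34.5: (85.6 − 5.75Q) − (4.88 + 1.2Q) = 34.5 → Q' = 6.6504.
ΔQ = 11.6144 − 6.6504 = 4.964; the wedge equals the tax, 34.5.
DWL = ½ × 4.964 × 34.5 = 85.63.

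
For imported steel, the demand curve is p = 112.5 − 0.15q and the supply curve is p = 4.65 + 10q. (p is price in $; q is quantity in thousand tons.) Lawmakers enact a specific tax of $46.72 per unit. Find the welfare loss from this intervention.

Competitive equilibrium: 112.5 − 0.15q = 4.65 + 10q → q* = 10.62562, p* = 110.90616.
With the tax, the buyer price exceeds the seller price by 46.72: (112.5 − 0.15q) − (4.65 + 10q) = 46.72 → q' = 6.02266.
Δq = 10.62562 − 6.02266 = 4.60296; the wedge equals the tax, 46.72.
Deadweight loss = ½ × 4.60296 × 46.72 = $107.53 thousand.

$107.53 thousand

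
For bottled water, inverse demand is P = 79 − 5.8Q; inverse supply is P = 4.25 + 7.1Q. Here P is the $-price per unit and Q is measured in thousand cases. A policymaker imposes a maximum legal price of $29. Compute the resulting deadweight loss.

$34.38 thousand

Competitive equilibrium: 79 − 5.8Q = 4.25 + 7.1Q → Q* = 5.7946, P* = 45.3915.
At the ceiling P = 29, quantity supplied = (29 − 4.25)/7.1 = 3.4859.
Willingness to pay at Q' = 3.4859: 79 − 5.8·3.4859 = 58.7818.
ΔQ = 5.7946 − 3.4859 = 2.3087; wedge = 58.7818 − 29 = 29.7818.
DWL = ½ × 2.3087 × 29.7818 = $34.38 thousand.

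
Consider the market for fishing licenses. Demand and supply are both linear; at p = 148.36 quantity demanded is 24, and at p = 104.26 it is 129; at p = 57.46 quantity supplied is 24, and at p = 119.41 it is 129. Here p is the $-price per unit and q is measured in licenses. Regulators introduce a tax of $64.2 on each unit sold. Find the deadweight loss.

$2040.42

Demand slope = (104.26 − 148.36)/(129 − 24) = −0.42, so p = 158.44 − 0.42q.
Supply slope = (119.41 − 57.46)/(129 − 24) = 0.59, so p = 43.3 + 0.59q.
Competitive equilibrium: 158.44 − 0.42q = 43.3 + 0.59q → q* = 114, p* = 110.56.
With the tax, the buyer price exceeds the seller price by 64.2: (158.44 − 0.42q) − (43.3 + 0.59q) = 64.2 → q' = 50.4356.
Δq = 114 − 50.4356 = 63.5644; the wedge equals the tax, 64.2.
Welfare loss = ½ × 63.5644 × 64.2 = $2040.42.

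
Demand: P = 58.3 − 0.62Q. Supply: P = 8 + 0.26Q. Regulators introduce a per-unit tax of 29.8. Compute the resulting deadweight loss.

Competitive equilibrium: 58.3 − 0.62Q = 8 + 0.26Q → Q* = 57.1591, P* = 22.8614.
With the tax, the buyer price exceeds the seller price by 29.8: (58.3 − 0.62Q) − (8 + 0.26Q) = 29.8 → Q' = 23.2955.
ΔQ = 57.1591 − 23.2955 = 33.8636; the wedge equals the tax, 29.8.
Welfare loss = ½ × 33.8636 × 29.8 = 504.57.

504.57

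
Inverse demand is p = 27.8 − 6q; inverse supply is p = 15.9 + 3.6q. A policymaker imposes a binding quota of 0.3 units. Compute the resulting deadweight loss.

Competitive equilibrium: 27.8 − 6q = 15.9 + 3.6q → q* = 1.2396, p* = 20.3625.
At q = 0.3: demand price = 27.8 − 6·0.3 = 26; supply price = 15.9 + 3.6·0.3 = 16.98.
Δq = 1.2396 − 0.3 = 0.9396; wedge = 26 − 16.98 = 9.02.
Welfare loss = ½ × 0.9396 × 9.02 = 4.24.

4.24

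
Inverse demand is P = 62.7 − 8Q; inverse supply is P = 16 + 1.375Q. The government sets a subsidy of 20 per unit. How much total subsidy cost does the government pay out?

Competitive equilibrium: 62.7 − 8Q = 16 + 1.375Q → Q* = 4.9813, P* = 22.8493.
The subsidy lowers effective supply by 20: P = 1.375Q − 4.
New quantity: 62.7 − 8Q = 1.375Q − 4 → Q' = 7.1147.
Total subsidy cost = 20 × 7.1147 = 142.29.

142.29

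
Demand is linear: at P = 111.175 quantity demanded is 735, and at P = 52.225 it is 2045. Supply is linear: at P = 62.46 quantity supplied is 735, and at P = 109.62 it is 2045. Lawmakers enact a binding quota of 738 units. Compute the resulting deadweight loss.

Demand slope = (52.225 − 111.175)/(2045 − 735) = −0.045, so P = 144.25 − 0.045Q.
Supply slope = (109.62 − 62.46)/(2045 − 735) = 0.036, so P = 36 + 0.036Q.
Competitive equilibrium: 144.25 − 0.045Q = 36 + 0.036Q → Q* = 1336.4198, P* = 84.1111.
At Q = 738: demand price = 144.25 − 0.045·738 = 111.04; supply price = 36 + 0.036·738 = 62.568.
ΔQ = 1336.4198 − 738 = 598.4198; wedge = 111.04 − 62.568 = 48.472.
Deadweight loss = ½ × 598.4198 × 48.472 = 14503.30.

14503.30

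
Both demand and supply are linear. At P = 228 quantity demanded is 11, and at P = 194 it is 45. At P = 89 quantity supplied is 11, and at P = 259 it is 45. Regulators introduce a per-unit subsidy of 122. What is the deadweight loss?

Demand slope = (194 − 228)/(45 − 11) = −1, so P = 239 − Q.
Supply slope = (259 − 89)/(45 − 11) = 5, so P = 34 + 5Q.
Competitive equilibrium: 239 − Q = 34 + 5Q → Q* = 34.1667, P* = 204.8333.
The subsidy lowers effective supply by 122: P = 5Q − 88.
New quantity: 239 − Q = 5Q − 88 → Q' = 54.5.
Overproduction ΔQ = 54.5 − 34.1667 = 20.3333; wedge = subsidy = 122.
Welfare loss = ½ × 20.3333 × 122 = 1240.33.

1240.33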